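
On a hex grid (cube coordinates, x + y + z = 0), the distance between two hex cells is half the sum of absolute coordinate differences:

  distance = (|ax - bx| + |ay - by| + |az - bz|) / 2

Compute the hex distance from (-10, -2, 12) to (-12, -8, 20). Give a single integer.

|ax - bx| = |-10 - (-12)| = 2
|ay - by| = |-2 - (-8)| = 6
|az - bz| = |12 - 20| = 8
distance = (2 + 6 + 8) / 2 = 16 / 2 = 8

Answer: 8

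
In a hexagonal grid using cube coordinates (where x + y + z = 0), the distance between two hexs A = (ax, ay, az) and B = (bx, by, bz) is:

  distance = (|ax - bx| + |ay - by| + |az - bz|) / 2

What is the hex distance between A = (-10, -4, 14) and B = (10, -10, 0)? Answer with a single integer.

Answer: 20

Derivation:
|ax - bx| = |-10 - 10| = 20
|ay - by| = |-4 - (-10)| = 6
|az - bz| = |14 - 0| = 14
distance = (20 + 6 + 14) / 2 = 40 / 2 = 20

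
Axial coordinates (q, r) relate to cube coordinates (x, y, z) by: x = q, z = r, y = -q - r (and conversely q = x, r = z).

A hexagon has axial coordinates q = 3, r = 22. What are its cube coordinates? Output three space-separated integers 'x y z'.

Answer: 3 -25 22

Derivation:
x = q = 3
z = r = 22
y = -x - z = -(3) - (22) = -25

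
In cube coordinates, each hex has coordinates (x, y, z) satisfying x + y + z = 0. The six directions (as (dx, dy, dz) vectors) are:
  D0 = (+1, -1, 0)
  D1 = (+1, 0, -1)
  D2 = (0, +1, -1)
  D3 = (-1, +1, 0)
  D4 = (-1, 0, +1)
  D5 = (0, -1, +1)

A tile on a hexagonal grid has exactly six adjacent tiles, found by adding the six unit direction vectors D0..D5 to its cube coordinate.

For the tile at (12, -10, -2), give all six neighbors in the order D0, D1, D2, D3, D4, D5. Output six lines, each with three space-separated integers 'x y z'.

Answer: 13 -11 -2
13 -10 -3
12 -9 -3
11 -9 -2
11 -10 -1
12 -11 -1

Derivation:
Center: (12, -10, -2). Add each direction:
  D0: (12, -10, -2) + (1, -1, 0) = (13, -11, -2)
  D1: (12, -10, -2) + (1, 0, -1) = (13, -10, -3)
  D2: (12, -10, -2) + (0, 1, -1) = (12, -9, -3)
  D3: (12, -10, -2) + (-1, 1, 0) = (11, -9, -2)
  D4: (12, -10, -2) + (-1, 0, 1) = (11, -10, -1)
  D5: (12, -10, -2) + (0, -1, 1) = (12, -11, -1)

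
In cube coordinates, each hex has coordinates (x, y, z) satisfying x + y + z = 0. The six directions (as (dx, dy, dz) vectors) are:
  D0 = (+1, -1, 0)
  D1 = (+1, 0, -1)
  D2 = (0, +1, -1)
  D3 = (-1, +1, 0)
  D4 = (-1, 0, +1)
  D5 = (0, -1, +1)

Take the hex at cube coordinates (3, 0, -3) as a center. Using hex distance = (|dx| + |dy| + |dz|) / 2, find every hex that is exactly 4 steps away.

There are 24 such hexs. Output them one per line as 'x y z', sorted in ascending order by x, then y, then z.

Answer: -1 0 1
-1 1 0
-1 2 -1
-1 3 -2
-1 4 -3
0 -1 1
0 4 -4
1 -2 1
1 4 -5
2 -3 1
2 4 -6
3 -4 1
3 4 -7
4 -4 0
4 3 -7
5 -4 -1
5 2 -7
6 -4 -2
6 1 -7
7 -4 -3
7 -3 -4
7 -2 -5
7 -1 -6
7 0 -7

Derivation:
Walk ring at distance 4 from (3, 0, -3):
Start at center + D4*4 = (-1, 0, 1)
  hex 0: (-1, 0, 1)
  hex 1: (0, -1, 1)
  hex 2: (1, -2, 1)
  hex 3: (2, -3, 1)
  hex 4: (3, -4, 1)
  hex 5: (4, -4, 0)
  hex 6: (5, -4, -1)
  hex 7: (6, -4, -2)
  hex 8: (7, -4, -3)
  hex 9: (7, -3, -4)
  hex 10: (7, -2, -5)
  hex 11: (7, -1, -6)
  hex 12: (7, 0, -7)
  hex 13: (6, 1, -7)
  hex 14: (5, 2, -7)
  hex 15: (4, 3, -7)
  hex 16: (3, 4, -7)
  hex 17: (2, 4, -6)
  hex 18: (1, 4, -5)
  hex 19: (0, 4, -4)
  hex 20: (-1, 4, -3)
  hex 21: (-1, 3, -2)
  hex 22: (-1, 2, -1)
  hex 23: (-1, 1, 0)
Sorted: 24 hexes.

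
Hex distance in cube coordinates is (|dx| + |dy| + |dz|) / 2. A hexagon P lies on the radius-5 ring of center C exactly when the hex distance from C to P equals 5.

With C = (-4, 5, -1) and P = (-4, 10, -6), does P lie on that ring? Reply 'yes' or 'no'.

|px - cx| = |-4 - (-4)| = 0
|py - cy| = |10 - 5| = 5
|pz - cz| = |-6 - (-1)| = 5
distance = (0+5+5)/2 = 10/2 = 5
radius = 5; distance == radius -> yes

Answer: yes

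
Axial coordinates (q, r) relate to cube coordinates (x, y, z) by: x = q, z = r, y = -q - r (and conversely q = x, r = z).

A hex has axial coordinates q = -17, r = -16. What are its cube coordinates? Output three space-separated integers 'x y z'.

x = q = -17
z = r = -16
y = -x - z = -(-17) - (-16) = 33

Answer: -17 33 -16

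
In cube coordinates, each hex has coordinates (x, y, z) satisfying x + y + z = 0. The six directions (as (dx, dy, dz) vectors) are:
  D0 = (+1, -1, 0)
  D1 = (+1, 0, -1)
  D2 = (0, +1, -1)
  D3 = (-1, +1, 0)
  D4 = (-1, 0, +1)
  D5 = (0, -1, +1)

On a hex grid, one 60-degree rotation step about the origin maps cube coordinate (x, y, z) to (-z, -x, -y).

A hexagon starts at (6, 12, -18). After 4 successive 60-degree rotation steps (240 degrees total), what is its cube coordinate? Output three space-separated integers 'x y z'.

Answer: -18 6 12

Derivation:
Start: (6, 12, -18)
Step 1: (6, 12, -18) -> (-(-18), -(6), -(12)) = (18, -6, -12)
Step 2: (18, -6, -12) -> (-(-12), -(18), -(-6)) = (12, -18, 6)
Step 3: (12, -18, 6) -> (-(6), -(12), -(-18)) = (-6, -12, 18)
Step 4: (-6, -12, 18) -> (-(18), -(-6), -(-12)) = (-18, 6, 12)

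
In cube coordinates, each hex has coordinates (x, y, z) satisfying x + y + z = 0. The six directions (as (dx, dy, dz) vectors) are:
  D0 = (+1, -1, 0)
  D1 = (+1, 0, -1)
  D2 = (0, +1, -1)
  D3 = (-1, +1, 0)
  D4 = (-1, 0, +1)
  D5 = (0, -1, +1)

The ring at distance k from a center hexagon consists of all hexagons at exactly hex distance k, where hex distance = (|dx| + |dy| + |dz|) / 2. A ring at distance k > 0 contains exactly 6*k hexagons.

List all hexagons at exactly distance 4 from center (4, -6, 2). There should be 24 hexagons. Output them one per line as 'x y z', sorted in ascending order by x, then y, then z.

Answer: 0 -6 6
0 -5 5
0 -4 4
0 -3 3
0 -2 2
1 -7 6
1 -2 1
2 -8 6
2 -2 0
3 -9 6
3 -2 -1
4 -10 6
4 -2 -2
5 -10 5
5 -3 -2
6 -10 4
6 -4 -2
7 -10 3
7 -5 -2
8 -10 2
8 -9 1
8 -8 0
8 -7 -1
8 -6 -2

Derivation:
Walk ring at distance 4 from (4, -6, 2):
Start at center + D4*4 = (0, -6, 6)
  hex 0: (0, -6, 6)
  hex 1: (1, -7, 6)
  hex 2: (2, -8, 6)
  hex 3: (3, -9, 6)
  hex 4: (4, -10, 6)
  hex 5: (5, -10, 5)
  hex 6: (6, -10, 4)
  hex 7: (7, -10, 3)
  hex 8: (8, -10, 2)
  hex 9: (8, -9, 1)
  hex 10: (8, -8, 0)
  hex 11: (8, -7, -1)
  hex 12: (8, -6, -2)
  hex 13: (7, -5, -2)
  hex 14: (6, -4, -2)
  hex 15: (5, -3, -2)
  hex 16: (4, -2, -2)
  hex 17: (3, -2, -1)
  hex 18: (2, -2, 0)
  hex 19: (1, -2, 1)
  hex 20: (0, -2, 2)
  hex 21: (0, -3, 3)
  hex 22: (0, -4, 4)
  hex 23: (0, -5, 5)
Sorted: 24 hexes.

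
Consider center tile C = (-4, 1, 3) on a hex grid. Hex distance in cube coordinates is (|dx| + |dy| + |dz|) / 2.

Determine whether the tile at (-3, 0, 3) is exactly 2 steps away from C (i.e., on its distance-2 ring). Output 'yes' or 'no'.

Answer: no

Derivation:
|px - cx| = |-3 - (-4)| = 1
|py - cy| = |0 - 1| = 1
|pz - cz| = |3 - 3| = 0
distance = (1+1+0)/2 = 2/2 = 1
radius = 2; distance != radius -> no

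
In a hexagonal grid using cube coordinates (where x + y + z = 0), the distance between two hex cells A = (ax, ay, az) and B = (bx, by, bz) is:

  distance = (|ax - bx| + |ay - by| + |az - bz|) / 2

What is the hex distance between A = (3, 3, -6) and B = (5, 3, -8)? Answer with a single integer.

Answer: 2

Derivation:
|ax - bx| = |3 - 5| = 2
|ay - by| = |3 - 3| = 0
|az - bz| = |-6 - (-8)| = 2
distance = (2 + 0 + 2) / 2 = 4 / 2 = 2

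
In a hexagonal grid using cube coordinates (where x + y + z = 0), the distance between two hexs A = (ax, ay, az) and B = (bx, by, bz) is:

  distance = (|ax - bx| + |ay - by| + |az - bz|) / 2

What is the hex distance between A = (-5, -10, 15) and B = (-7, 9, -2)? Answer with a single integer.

|ax - bx| = |-5 - (-7)| = 2
|ay - by| = |-10 - 9| = 19
|az - bz| = |15 - (-2)| = 17
distance = (2 + 19 + 17) / 2 = 38 / 2 = 19

Answer: 19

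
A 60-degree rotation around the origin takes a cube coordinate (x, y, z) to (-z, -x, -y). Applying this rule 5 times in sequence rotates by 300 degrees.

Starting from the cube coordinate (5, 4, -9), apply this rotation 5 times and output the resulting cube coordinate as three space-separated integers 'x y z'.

Answer: -4 9 -5

Derivation:
Start: (5, 4, -9)
Step 1: (5, 4, -9) -> (-(-9), -(5), -(4)) = (9, -5, -4)
Step 2: (9, -5, -4) -> (-(-4), -(9), -(-5)) = (4, -9, 5)
Step 3: (4, -9, 5) -> (-(5), -(4), -(-9)) = (-5, -4, 9)
Step 4: (-5, -4, 9) -> (-(9), -(-5), -(-4)) = (-9, 5, 4)
Step 5: (-9, 5, 4) -> (-(4), -(-9), -(5)) = (-4, 9, -5)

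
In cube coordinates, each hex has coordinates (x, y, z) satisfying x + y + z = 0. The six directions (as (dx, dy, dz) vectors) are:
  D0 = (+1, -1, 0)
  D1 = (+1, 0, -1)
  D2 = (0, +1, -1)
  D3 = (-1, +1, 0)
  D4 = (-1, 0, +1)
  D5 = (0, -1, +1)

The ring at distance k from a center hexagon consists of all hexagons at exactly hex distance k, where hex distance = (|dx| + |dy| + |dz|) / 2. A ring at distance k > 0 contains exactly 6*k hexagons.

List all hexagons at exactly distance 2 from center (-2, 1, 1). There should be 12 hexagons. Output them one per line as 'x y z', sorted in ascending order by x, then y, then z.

Walk ring at distance 2 from (-2, 1, 1):
Start at center + D4*2 = (-4, 1, 3)
  hex 0: (-4, 1, 3)
  hex 1: (-3, 0, 3)
  hex 2: (-2, -1, 3)
  hex 3: (-1, -1, 2)
  hex 4: (0, -1, 1)
  hex 5: (0, 0, 0)
  hex 6: (0, 1, -1)
  hex 7: (-1, 2, -1)
  hex 8: (-2, 3, -1)
  hex 9: (-3, 3, 0)
  hex 10: (-4, 3, 1)
  hex 11: (-4, 2, 2)
Sorted: 12 hexes.

Answer: -4 1 3
-4 2 2
-4 3 1
-3 0 3
-3 3 0
-2 -1 3
-2 3 -1
-1 -1 2
-1 2 -1
0 -1 1
0 0 0
0 1 -1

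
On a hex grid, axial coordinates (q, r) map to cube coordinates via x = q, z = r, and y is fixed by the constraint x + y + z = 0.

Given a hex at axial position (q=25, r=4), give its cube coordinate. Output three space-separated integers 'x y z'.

Answer: 25 -29 4

Derivation:
x = q = 25
z = r = 4
y = -x - z = -(25) - (4) = -29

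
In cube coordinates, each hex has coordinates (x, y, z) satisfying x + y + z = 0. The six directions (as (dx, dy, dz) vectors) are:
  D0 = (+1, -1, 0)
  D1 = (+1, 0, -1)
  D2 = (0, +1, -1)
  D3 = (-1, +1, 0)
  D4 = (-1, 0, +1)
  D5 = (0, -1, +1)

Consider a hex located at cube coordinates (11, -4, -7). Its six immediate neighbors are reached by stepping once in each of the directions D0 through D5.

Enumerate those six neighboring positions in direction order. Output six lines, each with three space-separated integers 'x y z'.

Center: (11, -4, -7). Add each direction:
  D0: (11, -4, -7) + (1, -1, 0) = (12, -5, -7)
  D1: (11, -4, -7) + (1, 0, -1) = (12, -4, -8)
  D2: (11, -4, -7) + (0, 1, -1) = (11, -3, -8)
  D3: (11, -4, -7) + (-1, 1, 0) = (10, -3, -7)
  D4: (11, -4, -7) + (-1, 0, 1) = (10, -4, -6)
  D5: (11, -4, -7) + (0, -1, 1) = (11, -5, -6)

Answer: 12 -5 -7
12 -4 -8
11 -3 -8
10 -3 -7
10 -4 -6
11 -5 -6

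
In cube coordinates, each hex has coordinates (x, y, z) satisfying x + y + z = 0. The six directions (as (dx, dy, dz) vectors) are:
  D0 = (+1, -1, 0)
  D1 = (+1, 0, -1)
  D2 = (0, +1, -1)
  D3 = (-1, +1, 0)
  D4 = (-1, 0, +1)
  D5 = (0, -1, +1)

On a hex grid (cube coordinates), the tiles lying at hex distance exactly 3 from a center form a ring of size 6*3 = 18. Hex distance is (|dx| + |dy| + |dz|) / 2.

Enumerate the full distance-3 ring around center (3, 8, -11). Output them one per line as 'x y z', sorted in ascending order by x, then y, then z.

Answer: 0 8 -8
0 9 -9
0 10 -10
0 11 -11
1 7 -8
1 11 -12
2 6 -8
2 11 -13
3 5 -8
3 11 -14
4 5 -9
4 10 -14
5 5 -10
5 9 -14
6 5 -11
6 6 -12
6 7 -13
6 8 -14

Derivation:
Walk ring at distance 3 from (3, 8, -11):
Start at center + D4*3 = (0, 8, -8)
  hex 0: (0, 8, -8)
  hex 1: (1, 7, -8)
  hex 2: (2, 6, -8)
  hex 3: (3, 5, -8)
  hex 4: (4, 5, -9)
  hex 5: (5, 5, -10)
  hex 6: (6, 5, -11)
  hex 7: (6, 6, -12)
  hex 8: (6, 7, -13)
  hex 9: (6, 8, -14)
  hex 10: (5, 9, -14)
  hex 11: (4, 10, -14)
  hex 12: (3, 11, -14)
  hex 13: (2, 11, -13)
  hex 14: (1, 11, -12)
  hex 15: (0, 11, -11)
  hex 16: (0, 10, -10)
  hex 17: (0, 9, -9)
Sorted: 18 hexes.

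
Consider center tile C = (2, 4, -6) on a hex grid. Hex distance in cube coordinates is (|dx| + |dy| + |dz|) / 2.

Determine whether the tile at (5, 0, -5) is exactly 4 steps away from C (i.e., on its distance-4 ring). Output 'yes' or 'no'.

|px - cx| = |5 - 2| = 3
|py - cy| = |0 - 4| = 4
|pz - cz| = |-5 - (-6)| = 1
distance = (3+4+1)/2 = 8/2 = 4
radius = 4; distance == radius -> yes

Answer: yes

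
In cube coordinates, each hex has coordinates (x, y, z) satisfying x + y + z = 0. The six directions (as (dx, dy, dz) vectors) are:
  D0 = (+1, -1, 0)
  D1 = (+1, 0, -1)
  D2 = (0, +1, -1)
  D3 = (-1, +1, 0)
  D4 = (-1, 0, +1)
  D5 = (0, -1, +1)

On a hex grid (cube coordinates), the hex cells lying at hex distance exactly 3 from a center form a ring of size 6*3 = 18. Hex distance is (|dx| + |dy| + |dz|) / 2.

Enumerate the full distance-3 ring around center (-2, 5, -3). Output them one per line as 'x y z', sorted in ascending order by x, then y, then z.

Walk ring at distance 3 from (-2, 5, -3):
Start at center + D4*3 = (-5, 5, 0)
  hex 0: (-5, 5, 0)
  hex 1: (-4, 4, 0)
  hex 2: (-3, 3, 0)
  hex 3: (-2, 2, 0)
  hex 4: (-1, 2, -1)
  hex 5: (0, 2, -2)
  hex 6: (1, 2, -3)
  hex 7: (1, 3, -4)
  hex 8: (1, 4, -5)
  hex 9: (1, 5, -6)
  hex 10: (0, 6, -6)
  hex 11: (-1, 7, -6)
  hex 12: (-2, 8, -6)
  hex 13: (-3, 8, -5)
  hex 14: (-4, 8, -4)
  hex 15: (-5, 8, -3)
  hex 16: (-5, 7, -2)
  hex 17: (-5, 6, -1)
Sorted: 18 hexes.

Answer: -5 5 0
-5 6 -1
-5 7 -2
-5 8 -3
-4 4 0
-4 8 -4
-3 3 0
-3 8 -5
-2 2 0
-2 8 -6
-1 2 -1
-1 7 -6
0 2 -2
0 6 -6
1 2 -3
1 3 -4
1 4 -5
1 5 -6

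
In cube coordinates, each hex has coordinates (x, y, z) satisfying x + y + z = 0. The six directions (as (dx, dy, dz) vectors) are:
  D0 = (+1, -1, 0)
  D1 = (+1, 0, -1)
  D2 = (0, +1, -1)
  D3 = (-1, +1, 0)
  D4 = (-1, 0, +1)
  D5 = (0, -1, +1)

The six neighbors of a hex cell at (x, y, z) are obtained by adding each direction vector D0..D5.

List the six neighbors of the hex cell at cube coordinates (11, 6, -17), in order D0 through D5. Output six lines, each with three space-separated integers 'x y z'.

Answer: 12 5 -17
12 6 -18
11 7 -18
10 7 -17
10 6 -16
11 5 -16

Derivation:
Center: (11, 6, -17). Add each direction:
  D0: (11, 6, -17) + (1, -1, 0) = (12, 5, -17)
  D1: (11, 6, -17) + (1, 0, -1) = (12, 6, -18)
  D2: (11, 6, -17) + (0, 1, -1) = (11, 7, -18)
  D3: (11, 6, -17) + (-1, 1, 0) = (10, 7, -17)
  D4: (11, 6, -17) + (-1, 0, 1) = (10, 6, -16)
  D5: (11, 6, -17) + (0, -1, 1) = (11, 5, -16)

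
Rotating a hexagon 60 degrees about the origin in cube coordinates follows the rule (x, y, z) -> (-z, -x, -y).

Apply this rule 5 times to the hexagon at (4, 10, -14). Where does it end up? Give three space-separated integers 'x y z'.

Answer: -10 14 -4

Derivation:
Start: (4, 10, -14)
Step 1: (4, 10, -14) -> (-(-14), -(4), -(10)) = (14, -4, -10)
Step 2: (14, -4, -10) -> (-(-10), -(14), -(-4)) = (10, -14, 4)
Step 3: (10, -14, 4) -> (-(4), -(10), -(-14)) = (-4, -10, 14)
Step 4: (-4, -10, 14) -> (-(14), -(-4), -(-10)) = (-14, 4, 10)
Step 5: (-14, 4, 10) -> (-(10), -(-14), -(4)) = (-10, 14, -4)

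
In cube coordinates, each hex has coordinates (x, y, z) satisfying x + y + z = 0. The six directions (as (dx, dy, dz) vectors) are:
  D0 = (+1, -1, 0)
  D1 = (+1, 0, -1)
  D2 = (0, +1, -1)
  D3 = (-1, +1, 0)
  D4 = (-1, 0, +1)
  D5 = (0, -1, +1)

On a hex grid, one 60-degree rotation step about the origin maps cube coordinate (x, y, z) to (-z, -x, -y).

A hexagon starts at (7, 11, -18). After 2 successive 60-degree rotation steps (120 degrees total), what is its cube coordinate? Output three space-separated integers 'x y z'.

Start: (7, 11, -18)
Step 1: (7, 11, -18) -> (-(-18), -(7), -(11)) = (18, -7, -11)
Step 2: (18, -7, -11) -> (-(-11), -(18), -(-7)) = (11, -18, 7)

Answer: 11 -18 7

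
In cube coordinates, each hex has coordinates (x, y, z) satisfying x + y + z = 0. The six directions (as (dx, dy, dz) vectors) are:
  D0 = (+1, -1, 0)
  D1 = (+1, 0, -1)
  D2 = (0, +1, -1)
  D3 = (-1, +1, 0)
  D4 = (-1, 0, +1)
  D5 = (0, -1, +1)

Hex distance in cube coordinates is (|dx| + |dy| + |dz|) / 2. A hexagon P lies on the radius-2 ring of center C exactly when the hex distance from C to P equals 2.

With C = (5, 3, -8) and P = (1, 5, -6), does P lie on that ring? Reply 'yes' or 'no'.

|px - cx| = |1 - 5| = 4
|py - cy| = |5 - 3| = 2
|pz - cz| = |-6 - (-8)| = 2
distance = (4+2+2)/2 = 8/2 = 4
radius = 2; distance != radius -> no

Answer: no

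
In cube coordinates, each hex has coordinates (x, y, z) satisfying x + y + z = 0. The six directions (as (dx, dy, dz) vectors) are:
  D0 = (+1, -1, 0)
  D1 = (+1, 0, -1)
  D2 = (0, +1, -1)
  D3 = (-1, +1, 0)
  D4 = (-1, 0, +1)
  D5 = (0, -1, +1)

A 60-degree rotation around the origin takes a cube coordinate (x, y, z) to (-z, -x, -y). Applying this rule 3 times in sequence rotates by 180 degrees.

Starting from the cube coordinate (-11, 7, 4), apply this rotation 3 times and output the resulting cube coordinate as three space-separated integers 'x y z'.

Start: (-11, 7, 4)
Step 1: (-11, 7, 4) -> (-(4), -(-11), -(7)) = (-4, 11, -7)
Step 2: (-4, 11, -7) -> (-(-7), -(-4), -(11)) = (7, 4, -11)
Step 3: (7, 4, -11) -> (-(-11), -(7), -(4)) = (11, -7, -4)

Answer: 11 -7 -4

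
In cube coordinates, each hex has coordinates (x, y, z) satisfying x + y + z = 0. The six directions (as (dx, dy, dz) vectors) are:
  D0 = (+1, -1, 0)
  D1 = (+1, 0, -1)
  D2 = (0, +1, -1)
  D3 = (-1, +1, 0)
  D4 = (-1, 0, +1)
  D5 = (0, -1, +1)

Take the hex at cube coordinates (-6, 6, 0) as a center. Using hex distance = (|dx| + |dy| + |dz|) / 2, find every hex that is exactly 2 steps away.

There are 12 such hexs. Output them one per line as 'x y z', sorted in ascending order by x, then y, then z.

Walk ring at distance 2 from (-6, 6, 0):
Start at center + D4*2 = (-8, 6, 2)
  hex 0: (-8, 6, 2)
  hex 1: (-7, 5, 2)
  hex 2: (-6, 4, 2)
  hex 3: (-5, 4, 1)
  hex 4: (-4, 4, 0)
  hex 5: (-4, 5, -1)
  hex 6: (-4, 6, -2)
  hex 7: (-5, 7, -2)
  hex 8: (-6, 8, -2)
  hex 9: (-7, 8, -1)
  hex 10: (-8, 8, 0)
  hex 11: (-8, 7, 1)
Sorted: 12 hexes.

Answer: -8 6 2
-8 7 1
-8 8 0
-7 5 2
-7 8 -1
-6 4 2
-6 8 -2
-5 4 1
-5 7 -2
-4 4 0
-4 5 -1
-4 6 -2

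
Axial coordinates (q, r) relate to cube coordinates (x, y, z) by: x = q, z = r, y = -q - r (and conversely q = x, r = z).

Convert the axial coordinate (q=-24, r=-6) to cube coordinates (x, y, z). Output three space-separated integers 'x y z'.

Answer: -24 30 -6

Derivation:
x = q = -24
z = r = -6
y = -x - z = -(-24) - (-6) = 30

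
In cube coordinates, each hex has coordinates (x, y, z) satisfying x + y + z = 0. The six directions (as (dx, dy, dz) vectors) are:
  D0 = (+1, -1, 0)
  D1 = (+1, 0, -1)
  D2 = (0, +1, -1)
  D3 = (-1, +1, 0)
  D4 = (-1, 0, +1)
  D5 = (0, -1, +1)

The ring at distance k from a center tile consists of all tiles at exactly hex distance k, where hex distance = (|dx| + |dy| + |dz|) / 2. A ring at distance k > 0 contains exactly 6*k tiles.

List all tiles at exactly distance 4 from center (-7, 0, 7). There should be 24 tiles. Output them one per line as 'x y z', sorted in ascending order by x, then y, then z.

Walk ring at distance 4 from (-7, 0, 7):
Start at center + D4*4 = (-11, 0, 11)
  hex 0: (-11, 0, 11)
  hex 1: (-10, -1, 11)
  hex 2: (-9, -2, 11)
  hex 3: (-8, -3, 11)
  hex 4: (-7, -4, 11)
  hex 5: (-6, -4, 10)
  hex 6: (-5, -4, 9)
  hex 7: (-4, -4, 8)
  hex 8: (-3, -4, 7)
  hex 9: (-3, -3, 6)
  hex 10: (-3, -2, 5)
  hex 11: (-3, -1, 4)
  hex 12: (-3, 0, 3)
  hex 13: (-4, 1, 3)
  hex 14: (-5, 2, 3)
  hex 15: (-6, 3, 3)
  hex 16: (-7, 4, 3)
  hex 17: (-8, 4, 4)
  hex 18: (-9, 4, 5)
  hex 19: (-10, 4, 6)
  hex 20: (-11, 4, 7)
  hex 21: (-11, 3, 8)
  hex 22: (-11, 2, 9)
  hex 23: (-11, 1, 10)
Sorted: 24 hexes.

Answer: -11 0 11
-11 1 10
-11 2 9
-11 3 8
-11 4 7
-10 -1 11
-10 4 6
-9 -2 11
-9 4 5
-8 -3 11
-8 4 4
-7 -4 11
-7 4 3
-6 -4 10
-6 3 3
-5 -4 9
-5 2 3
-4 -4 8
-4 1 3
-3 -4 7
-3 -3 6
-3 -2 5
-3 -1 4
-3 0 3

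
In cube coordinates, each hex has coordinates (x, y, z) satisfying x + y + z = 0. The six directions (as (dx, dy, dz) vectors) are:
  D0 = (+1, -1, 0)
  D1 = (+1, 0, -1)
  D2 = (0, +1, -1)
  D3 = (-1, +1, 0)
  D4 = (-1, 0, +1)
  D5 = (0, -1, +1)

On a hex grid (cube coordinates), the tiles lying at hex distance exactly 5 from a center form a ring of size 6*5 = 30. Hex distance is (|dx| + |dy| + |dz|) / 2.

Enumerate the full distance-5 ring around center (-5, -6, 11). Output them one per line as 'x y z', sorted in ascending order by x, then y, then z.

Walk ring at distance 5 from (-5, -6, 11):
Start at center + D4*5 = (-10, -6, 16)
  hex 0: (-10, -6, 16)
  hex 1: (-9, -7, 16)
  hex 2: (-8, -8, 16)
  hex 3: (-7, -9, 16)
  hex 4: (-6, -10, 16)
  hex 5: (-5, -11, 16)
  hex 6: (-4, -11, 15)
  hex 7: (-3, -11, 14)
  hex 8: (-2, -11, 13)
  hex 9: (-1, -11, 12)
  hex 10: (0, -11, 11)
  hex 11: (0, -10, 10)
  hex 12: (0, -9, 9)
  hex 13: (0, -8, 8)
  hex 14: (0, -7, 7)
  hex 15: (0, -6, 6)
  hex 16: (-1, -5, 6)
  hex 17: (-2, -4, 6)
  hex 18: (-3, -3, 6)
  hex 19: (-4, -2, 6)
  hex 20: (-5, -1, 6)
  hex 21: (-6, -1, 7)
  hex 22: (-7, -1, 8)
  hex 23: (-8, -1, 9)
  hex 24: (-9, -1, 10)
  hex 25: (-10, -1, 11)
  hex 26: (-10, -2, 12)
  hex 27: (-10, -3, 13)
  hex 28: (-10, -4, 14)
  hex 29: (-10, -5, 15)
Sorted: 30 hexes.

Answer: -10 -6 16
-10 -5 15
-10 -4 14
-10 -3 13
-10 -2 12
-10 -1 11
-9 -7 16
-9 -1 10
-8 -8 16
-8 -1 9
-7 -9 16
-7 -1 8
-6 -10 16
-6 -1 7
-5 -11 16
-5 -1 6
-4 -11 15
-4 -2 6
-3 -11 14
-3 -3 6
-2 -11 13
-2 -4 6
-1 -11 12
-1 -5 6
0 -11 11
0 -10 10
0 -9 9
0 -8 8
0 -7 7
0 -6 6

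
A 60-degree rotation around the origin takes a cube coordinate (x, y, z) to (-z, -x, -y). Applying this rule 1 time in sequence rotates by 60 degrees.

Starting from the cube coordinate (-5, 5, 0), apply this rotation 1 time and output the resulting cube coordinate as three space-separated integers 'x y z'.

Start: (-5, 5, 0)
Step 1: (-5, 5, 0) -> (-(0), -(-5), -(5)) = (0, 5, -5)

Answer: 0 5 -5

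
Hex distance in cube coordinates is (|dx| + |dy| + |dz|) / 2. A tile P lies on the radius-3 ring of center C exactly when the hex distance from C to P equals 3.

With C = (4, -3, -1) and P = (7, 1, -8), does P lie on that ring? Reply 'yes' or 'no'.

|px - cx| = |7 - 4| = 3
|py - cy| = |1 - (-3)| = 4
|pz - cz| = |-8 - (-1)| = 7
distance = (3+4+7)/2 = 14/2 = 7
radius = 3; distance != radius -> no

Answer: no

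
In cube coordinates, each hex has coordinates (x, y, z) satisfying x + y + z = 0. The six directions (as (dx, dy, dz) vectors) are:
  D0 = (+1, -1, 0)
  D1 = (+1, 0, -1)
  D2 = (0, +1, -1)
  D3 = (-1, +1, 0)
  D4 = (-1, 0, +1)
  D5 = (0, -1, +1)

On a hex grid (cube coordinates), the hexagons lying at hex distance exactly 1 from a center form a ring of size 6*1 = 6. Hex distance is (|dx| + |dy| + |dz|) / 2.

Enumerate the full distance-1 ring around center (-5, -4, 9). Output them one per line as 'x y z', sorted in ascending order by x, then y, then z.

Answer: -6 -4 10
-6 -3 9
-5 -5 10
-5 -3 8
-4 -5 9
-4 -4 8

Derivation:
Walk ring at distance 1 from (-5, -4, 9):
Start at center + D4*1 = (-6, -4, 10)
  hex 0: (-6, -4, 10)
  hex 1: (-5, -5, 10)
  hex 2: (-4, -5, 9)
  hex 3: (-4, -4, 8)
  hex 4: (-5, -3, 8)
  hex 5: (-6, -3, 9)
Sorted: 6 hexes.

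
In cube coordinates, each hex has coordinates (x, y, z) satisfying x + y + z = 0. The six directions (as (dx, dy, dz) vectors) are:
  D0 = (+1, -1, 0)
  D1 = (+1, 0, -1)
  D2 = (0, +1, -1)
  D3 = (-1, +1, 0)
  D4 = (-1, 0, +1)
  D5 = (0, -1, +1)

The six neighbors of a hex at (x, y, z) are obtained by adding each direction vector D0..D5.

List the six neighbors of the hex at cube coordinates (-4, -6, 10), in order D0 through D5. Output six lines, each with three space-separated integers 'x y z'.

Center: (-4, -6, 10). Add each direction:
  D0: (-4, -6, 10) + (1, -1, 0) = (-3, -7, 10)
  D1: (-4, -6, 10) + (1, 0, -1) = (-3, -6, 9)
  D2: (-4, -6, 10) + (0, 1, -1) = (-4, -5, 9)
  D3: (-4, -6, 10) + (-1, 1, 0) = (-5, -5, 10)
  D4: (-4, -6, 10) + (-1, 0, 1) = (-5, -6, 11)
  D5: (-4, -6, 10) + (0, -1, 1) = (-4, -7, 11)

Answer: -3 -7 10
-3 -6 9
-4 -5 9
-5 -5 10
-5 -6 11
-4 -7 11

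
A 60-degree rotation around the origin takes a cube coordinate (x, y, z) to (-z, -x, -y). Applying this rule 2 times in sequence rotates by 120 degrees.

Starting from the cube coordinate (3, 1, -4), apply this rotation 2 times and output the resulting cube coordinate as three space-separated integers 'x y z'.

Answer: 1 -4 3

Derivation:
Start: (3, 1, -4)
Step 1: (3, 1, -4) -> (-(-4), -(3), -(1)) = (4, -3, -1)
Step 2: (4, -3, -1) -> (-(-1), -(4), -(-3)) = (1, -4, 3)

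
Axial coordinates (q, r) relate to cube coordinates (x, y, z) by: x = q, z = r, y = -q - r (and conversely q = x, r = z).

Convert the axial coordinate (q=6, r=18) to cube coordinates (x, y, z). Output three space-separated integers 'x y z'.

Answer: 6 -24 18

Derivation:
x = q = 6
z = r = 18
y = -x - z = -(6) - (18) = -24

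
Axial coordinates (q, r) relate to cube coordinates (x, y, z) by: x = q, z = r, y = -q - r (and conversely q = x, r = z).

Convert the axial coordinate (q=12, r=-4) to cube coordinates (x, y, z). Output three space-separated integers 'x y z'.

x = q = 12
z = r = -4
y = -x - z = -(12) - (-4) = -8

Answer: 12 -8 -4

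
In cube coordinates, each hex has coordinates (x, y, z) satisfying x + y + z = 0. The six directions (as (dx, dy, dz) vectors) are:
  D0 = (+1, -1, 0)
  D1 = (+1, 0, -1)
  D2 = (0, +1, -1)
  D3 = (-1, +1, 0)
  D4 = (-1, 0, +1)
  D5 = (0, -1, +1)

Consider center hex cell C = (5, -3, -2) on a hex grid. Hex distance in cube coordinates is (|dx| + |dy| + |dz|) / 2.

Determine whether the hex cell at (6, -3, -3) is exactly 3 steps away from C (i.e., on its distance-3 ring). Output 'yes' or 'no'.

Answer: no

Derivation:
|px - cx| = |6 - 5| = 1
|py - cy| = |-3 - (-3)| = 0
|pz - cz| = |-3 - (-2)| = 1
distance = (1+0+1)/2 = 2/2 = 1
radius = 3; distance != radius -> no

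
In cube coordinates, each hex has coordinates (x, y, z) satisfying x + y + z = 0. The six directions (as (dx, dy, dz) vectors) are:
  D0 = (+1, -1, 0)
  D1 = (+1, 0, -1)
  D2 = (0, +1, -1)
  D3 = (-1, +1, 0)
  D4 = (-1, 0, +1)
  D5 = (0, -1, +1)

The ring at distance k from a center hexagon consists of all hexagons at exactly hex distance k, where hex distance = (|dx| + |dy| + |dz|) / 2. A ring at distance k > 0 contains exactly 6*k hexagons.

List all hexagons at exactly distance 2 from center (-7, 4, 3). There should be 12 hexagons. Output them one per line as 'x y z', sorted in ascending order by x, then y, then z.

Answer: -9 4 5
-9 5 4
-9 6 3
-8 3 5
-8 6 2
-7 2 5
-7 6 1
-6 2 4
-6 5 1
-5 2 3
-5 3 2
-5 4 1

Derivation:
Walk ring at distance 2 from (-7, 4, 3):
Start at center + D4*2 = (-9, 4, 5)
  hex 0: (-9, 4, 5)
  hex 1: (-8, 3, 5)
  hex 2: (-7, 2, 5)
  hex 3: (-6, 2, 4)
  hex 4: (-5, 2, 3)
  hex 5: (-5, 3, 2)
  hex 6: (-5, 4, 1)
  hex 7: (-6, 5, 1)
  hex 8: (-7, 6, 1)
  hex 9: (-8, 6, 2)
  hex 10: (-9, 6, 3)
  hex 11: (-9, 5, 4)
Sorted: 12 hexes.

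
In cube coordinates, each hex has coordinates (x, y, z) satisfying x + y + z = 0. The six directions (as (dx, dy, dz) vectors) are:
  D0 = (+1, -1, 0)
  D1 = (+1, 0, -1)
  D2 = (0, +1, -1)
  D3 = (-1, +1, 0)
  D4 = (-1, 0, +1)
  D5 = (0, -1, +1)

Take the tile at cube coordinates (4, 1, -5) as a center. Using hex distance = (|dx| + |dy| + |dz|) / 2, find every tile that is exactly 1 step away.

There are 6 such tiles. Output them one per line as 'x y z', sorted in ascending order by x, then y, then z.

Answer: 3 1 -4
3 2 -5
4 0 -4
4 2 -6
5 0 -5
5 1 -6

Derivation:
Walk ring at distance 1 from (4, 1, -5):
Start at center + D4*1 = (3, 1, -4)
  hex 0: (3, 1, -4)
  hex 1: (4, 0, -4)
  hex 2: (5, 0, -5)
  hex 3: (5, 1, -6)
  hex 4: (4, 2, -6)
  hex 5: (3, 2, -5)
Sorted: 6 hexes.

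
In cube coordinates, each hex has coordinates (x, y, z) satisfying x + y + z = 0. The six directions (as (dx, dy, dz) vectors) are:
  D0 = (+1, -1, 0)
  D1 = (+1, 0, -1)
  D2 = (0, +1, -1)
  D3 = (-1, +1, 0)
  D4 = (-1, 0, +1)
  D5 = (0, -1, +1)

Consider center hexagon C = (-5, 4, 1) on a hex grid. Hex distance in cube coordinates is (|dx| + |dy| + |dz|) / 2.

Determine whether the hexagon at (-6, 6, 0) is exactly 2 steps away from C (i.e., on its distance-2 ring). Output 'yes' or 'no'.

|px - cx| = |-6 - (-5)| = 1
|py - cy| = |6 - 4| = 2
|pz - cz| = |0 - 1| = 1
distance = (1+2+1)/2 = 4/2 = 2
radius = 2; distance == radius -> yes

Answer: yes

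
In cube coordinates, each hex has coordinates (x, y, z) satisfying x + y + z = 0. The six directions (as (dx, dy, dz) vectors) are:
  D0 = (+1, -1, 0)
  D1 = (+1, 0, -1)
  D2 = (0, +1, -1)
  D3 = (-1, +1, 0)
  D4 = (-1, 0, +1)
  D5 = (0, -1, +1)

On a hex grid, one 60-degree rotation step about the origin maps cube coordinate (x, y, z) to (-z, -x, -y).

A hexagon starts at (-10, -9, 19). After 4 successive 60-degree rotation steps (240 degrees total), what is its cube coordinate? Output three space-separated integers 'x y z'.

Start: (-10, -9, 19)
Step 1: (-10, -9, 19) -> (-(19), -(-10), -(-9)) = (-19, 10, 9)
Step 2: (-19, 10, 9) -> (-(9), -(-19), -(10)) = (-9, 19, -10)
Step 3: (-9, 19, -10) -> (-(-10), -(-9), -(19)) = (10, 9, -19)
Step 4: (10, 9, -19) -> (-(-19), -(10), -(9)) = (19, -10, -9)

Answer: 19 -10 -9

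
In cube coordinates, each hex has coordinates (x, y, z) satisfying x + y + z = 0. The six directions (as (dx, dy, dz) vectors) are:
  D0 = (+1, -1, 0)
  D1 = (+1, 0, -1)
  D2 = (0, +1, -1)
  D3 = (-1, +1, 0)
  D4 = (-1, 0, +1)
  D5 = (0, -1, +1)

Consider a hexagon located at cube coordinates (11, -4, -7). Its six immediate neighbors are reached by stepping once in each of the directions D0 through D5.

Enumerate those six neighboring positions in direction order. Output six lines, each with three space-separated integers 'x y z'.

Answer: 12 -5 -7
12 -4 -8
11 -3 -8
10 -3 -7
10 -4 -6
11 -5 -6

Derivation:
Center: (11, -4, -7). Add each direction:
  D0: (11, -4, -7) + (1, -1, 0) = (12, -5, -7)
  D1: (11, -4, -7) + (1, 0, -1) = (12, -4, -8)
  D2: (11, -4, -7) + (0, 1, -1) = (11, -3, -8)
  D3: (11, -4, -7) + (-1, 1, 0) = (10, -3, -7)
  D4: (11, -4, -7) + (-1, 0, 1) = (10, -4, -6)
  D5: (11, -4, -7) + (0, -1, 1) = (11, -5, -6)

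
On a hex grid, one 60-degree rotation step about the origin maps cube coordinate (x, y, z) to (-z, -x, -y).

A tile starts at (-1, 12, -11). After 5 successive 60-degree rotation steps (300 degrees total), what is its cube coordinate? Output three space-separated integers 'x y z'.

Start: (-1, 12, -11)
Step 1: (-1, 12, -11) -> (-(-11), -(-1), -(12)) = (11, 1, -12)
Step 2: (11, 1, -12) -> (-(-12), -(11), -(1)) = (12, -11, -1)
Step 3: (12, -11, -1) -> (-(-1), -(12), -(-11)) = (1, -12, 11)
Step 4: (1, -12, 11) -> (-(11), -(1), -(-12)) = (-11, -1, 12)
Step 5: (-11, -1, 12) -> (-(12), -(-11), -(-1)) = (-12, 11, 1)

Answer: -12 11 1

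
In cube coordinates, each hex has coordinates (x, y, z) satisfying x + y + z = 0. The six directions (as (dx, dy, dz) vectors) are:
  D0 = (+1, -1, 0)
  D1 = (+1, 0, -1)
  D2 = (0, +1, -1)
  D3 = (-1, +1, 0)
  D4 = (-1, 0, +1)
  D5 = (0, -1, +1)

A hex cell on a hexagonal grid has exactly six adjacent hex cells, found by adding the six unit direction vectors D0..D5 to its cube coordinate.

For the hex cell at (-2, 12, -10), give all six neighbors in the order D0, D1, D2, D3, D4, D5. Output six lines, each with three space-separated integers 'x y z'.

Answer: -1 11 -10
-1 12 -11
-2 13 -11
-3 13 -10
-3 12 -9
-2 11 -9

Derivation:
Center: (-2, 12, -10). Add each direction:
  D0: (-2, 12, -10) + (1, -1, 0) = (-1, 11, -10)
  D1: (-2, 12, -10) + (1, 0, -1) = (-1, 12, -11)
  D2: (-2, 12, -10) + (0, 1, -1) = (-2, 13, -11)
  D3: (-2, 12, -10) + (-1, 1, 0) = (-3, 13, -10)
  D4: (-2, 12, -10) + (-1, 0, 1) = (-3, 12, -9)
  D5: (-2, 12, -10) + (0, -1, 1) = (-2, 11, -9)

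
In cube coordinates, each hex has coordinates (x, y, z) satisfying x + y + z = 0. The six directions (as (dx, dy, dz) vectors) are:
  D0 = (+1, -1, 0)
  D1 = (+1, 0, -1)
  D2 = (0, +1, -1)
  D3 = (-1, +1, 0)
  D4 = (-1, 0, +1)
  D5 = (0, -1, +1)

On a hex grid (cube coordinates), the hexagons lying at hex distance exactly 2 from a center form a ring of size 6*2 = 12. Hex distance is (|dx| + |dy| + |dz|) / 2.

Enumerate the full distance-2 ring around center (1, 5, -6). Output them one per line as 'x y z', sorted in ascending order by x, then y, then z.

Answer: -1 5 -4
-1 6 -5
-1 7 -6
0 4 -4
0 7 -7
1 3 -4
1 7 -8
2 3 -5
2 6 -8
3 3 -6
3 4 -7
3 5 -8

Derivation:
Walk ring at distance 2 from (1, 5, -6):
Start at center + D4*2 = (-1, 5, -4)
  hex 0: (-1, 5, -4)
  hex 1: (0, 4, -4)
  hex 2: (1, 3, -4)
  hex 3: (2, 3, -5)
  hex 4: (3, 3, -6)
  hex 5: (3, 4, -7)
  hex 6: (3, 5, -8)
  hex 7: (2, 6, -8)
  hex 8: (1, 7, -8)
  hex 9: (0, 7, -7)
  hex 10: (-1, 7, -6)
  hex 11: (-1, 6, -5)
Sorted: 12 hexes.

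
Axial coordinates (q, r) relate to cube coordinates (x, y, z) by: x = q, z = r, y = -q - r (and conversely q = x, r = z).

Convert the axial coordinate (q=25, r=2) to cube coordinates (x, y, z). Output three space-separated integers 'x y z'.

Answer: 25 -27 2

Derivation:
x = q = 25
z = r = 2
y = -x - z = -(25) - (2) = -27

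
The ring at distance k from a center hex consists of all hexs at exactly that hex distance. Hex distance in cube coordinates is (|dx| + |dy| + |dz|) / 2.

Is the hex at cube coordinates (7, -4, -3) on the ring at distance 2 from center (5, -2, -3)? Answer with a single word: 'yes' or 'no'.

|px - cx| = |7 - 5| = 2
|py - cy| = |-4 - (-2)| = 2
|pz - cz| = |-3 - (-3)| = 0
distance = (2+2+0)/2 = 4/2 = 2
radius = 2; distance == radius -> yes

Answer: yes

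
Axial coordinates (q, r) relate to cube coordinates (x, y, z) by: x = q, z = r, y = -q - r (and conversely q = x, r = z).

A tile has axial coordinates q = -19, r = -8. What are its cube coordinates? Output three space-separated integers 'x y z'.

Answer: -19 27 -8

Derivation:
x = q = -19
z = r = -8
y = -x - z = -(-19) - (-8) = 27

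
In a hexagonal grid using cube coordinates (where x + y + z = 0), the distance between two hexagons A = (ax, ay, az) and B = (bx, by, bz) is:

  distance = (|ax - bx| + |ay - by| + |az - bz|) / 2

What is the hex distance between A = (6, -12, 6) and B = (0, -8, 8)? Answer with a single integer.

|ax - bx| = |6 - 0| = 6
|ay - by| = |-12 - (-8)| = 4
|az - bz| = |6 - 8| = 2
distance = (6 + 4 + 2) / 2 = 12 / 2 = 6

Answer: 6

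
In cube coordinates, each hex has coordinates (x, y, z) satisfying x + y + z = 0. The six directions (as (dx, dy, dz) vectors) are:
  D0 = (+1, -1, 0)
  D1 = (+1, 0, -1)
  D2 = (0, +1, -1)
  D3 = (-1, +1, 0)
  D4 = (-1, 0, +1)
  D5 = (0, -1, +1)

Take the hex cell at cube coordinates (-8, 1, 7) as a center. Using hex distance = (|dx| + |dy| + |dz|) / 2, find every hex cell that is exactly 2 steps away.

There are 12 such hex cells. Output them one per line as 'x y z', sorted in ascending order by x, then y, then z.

Answer: -10 1 9
-10 2 8
-10 3 7
-9 0 9
-9 3 6
-8 -1 9
-8 3 5
-7 -1 8
-7 2 5
-6 -1 7
-6 0 6
-6 1 5

Derivation:
Walk ring at distance 2 from (-8, 1, 7):
Start at center + D4*2 = (-10, 1, 9)
  hex 0: (-10, 1, 9)
  hex 1: (-9, 0, 9)
  hex 2: (-8, -1, 9)
  hex 3: (-7, -1, 8)
  hex 4: (-6, -1, 7)
  hex 5: (-6, 0, 6)
  hex 6: (-6, 1, 5)
  hex 7: (-7, 2, 5)
  hex 8: (-8, 3, 5)
  hex 9: (-9, 3, 6)
  hex 10: (-10, 3, 7)
  hex 11: (-10, 2, 8)
Sorted: 12 hexes.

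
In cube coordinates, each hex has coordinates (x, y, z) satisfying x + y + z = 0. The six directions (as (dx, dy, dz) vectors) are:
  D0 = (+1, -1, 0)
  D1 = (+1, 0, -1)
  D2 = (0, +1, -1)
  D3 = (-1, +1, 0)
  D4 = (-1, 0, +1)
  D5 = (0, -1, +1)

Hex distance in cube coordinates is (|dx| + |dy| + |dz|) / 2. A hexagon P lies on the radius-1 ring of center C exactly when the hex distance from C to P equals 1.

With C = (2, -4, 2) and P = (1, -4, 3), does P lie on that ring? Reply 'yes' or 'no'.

Answer: yes

Derivation:
|px - cx| = |1 - 2| = 1
|py - cy| = |-4 - (-4)| = 0
|pz - cz| = |3 - 2| = 1
distance = (1+0+1)/2 = 2/2 = 1
radius = 1; distance == radius -> yes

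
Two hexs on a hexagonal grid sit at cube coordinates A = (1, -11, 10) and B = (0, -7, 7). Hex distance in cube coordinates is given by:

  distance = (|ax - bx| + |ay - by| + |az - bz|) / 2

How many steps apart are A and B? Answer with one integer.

|ax - bx| = |1 - 0| = 1
|ay - by| = |-11 - (-7)| = 4
|az - bz| = |10 - 7| = 3
distance = (1 + 4 + 3) / 2 = 8 / 2 = 4

Answer: 4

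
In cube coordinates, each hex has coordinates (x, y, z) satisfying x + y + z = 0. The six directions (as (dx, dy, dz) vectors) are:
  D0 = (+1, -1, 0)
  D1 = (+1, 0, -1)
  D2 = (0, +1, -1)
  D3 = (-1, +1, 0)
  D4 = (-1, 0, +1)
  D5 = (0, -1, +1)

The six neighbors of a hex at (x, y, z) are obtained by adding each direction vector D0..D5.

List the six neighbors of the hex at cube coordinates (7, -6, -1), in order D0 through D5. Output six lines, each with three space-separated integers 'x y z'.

Center: (7, -6, -1). Add each direction:
  D0: (7, -6, -1) + (1, -1, 0) = (8, -7, -1)
  D1: (7, -6, -1) + (1, 0, -1) = (8, -6, -2)
  D2: (7, -6, -1) + (0, 1, -1) = (7, -5, -2)
  D3: (7, -6, -1) + (-1, 1, 0) = (6, -5, -1)
  D4: (7, -6, -1) + (-1, 0, 1) = (6, -6, 0)
  D5: (7, -6, -1) + (0, -1, 1) = (7, -7, 0)

Answer: 8 -7 -1
8 -6 -2
7 -5 -2
6 -5 -1
6 -6 0
7 -7 0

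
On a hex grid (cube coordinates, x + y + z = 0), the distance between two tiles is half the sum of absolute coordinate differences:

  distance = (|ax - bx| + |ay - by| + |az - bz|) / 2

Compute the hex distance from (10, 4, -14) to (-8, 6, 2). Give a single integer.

|ax - bx| = |10 - (-8)| = 18
|ay - by| = |4 - 6| = 2
|az - bz| = |-14 - 2| = 16
distance = (18 + 2 + 16) / 2 = 36 / 2 = 18

Answer: 18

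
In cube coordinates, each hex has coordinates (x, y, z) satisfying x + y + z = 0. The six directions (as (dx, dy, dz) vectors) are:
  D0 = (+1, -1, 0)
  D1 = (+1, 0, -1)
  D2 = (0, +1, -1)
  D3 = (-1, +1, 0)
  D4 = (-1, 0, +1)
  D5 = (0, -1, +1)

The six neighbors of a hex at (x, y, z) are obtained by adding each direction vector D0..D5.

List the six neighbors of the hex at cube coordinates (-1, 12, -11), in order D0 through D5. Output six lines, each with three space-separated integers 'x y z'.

Answer: 0 11 -11
0 12 -12
-1 13 -12
-2 13 -11
-2 12 -10
-1 11 -10

Derivation:
Center: (-1, 12, -11). Add each direction:
  D0: (-1, 12, -11) + (1, -1, 0) = (0, 11, -11)
  D1: (-1, 12, -11) + (1, 0, -1) = (0, 12, -12)
  D2: (-1, 12, -11) + (0, 1, -1) = (-1, 13, -12)
  D3: (-1, 12, -11) + (-1, 1, 0) = (-2, 13, -11)
  D4: (-1, 12, -11) + (-1, 0, 1) = (-2, 12, -10)
  D5: (-1, 12, -11) + (0, -1, 1) = (-1, 11, -10)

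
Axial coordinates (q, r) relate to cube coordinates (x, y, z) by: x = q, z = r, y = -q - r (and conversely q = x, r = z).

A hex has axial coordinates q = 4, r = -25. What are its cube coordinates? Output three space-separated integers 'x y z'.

Answer: 4 21 -25

Derivation:
x = q = 4
z = r = -25
y = -x - z = -(4) - (-25) = 21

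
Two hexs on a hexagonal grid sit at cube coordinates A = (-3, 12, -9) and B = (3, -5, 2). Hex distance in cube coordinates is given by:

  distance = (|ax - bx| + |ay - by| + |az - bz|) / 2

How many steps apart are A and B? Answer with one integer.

|ax - bx| = |-3 - 3| = 6
|ay - by| = |12 - (-5)| = 17
|az - bz| = |-9 - 2| = 11
distance = (6 + 17 + 11) / 2 = 34 / 2 = 17

Answer: 17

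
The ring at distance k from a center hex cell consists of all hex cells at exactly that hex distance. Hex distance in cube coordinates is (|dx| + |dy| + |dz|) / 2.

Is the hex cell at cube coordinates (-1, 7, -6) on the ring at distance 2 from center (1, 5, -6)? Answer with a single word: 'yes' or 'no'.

Answer: yes

Derivation:
|px - cx| = |-1 - 1| = 2
|py - cy| = |7 - 5| = 2
|pz - cz| = |-6 - (-6)| = 0
distance = (2+2+0)/2 = 4/2 = 2
radius = 2; distance == radius -> yes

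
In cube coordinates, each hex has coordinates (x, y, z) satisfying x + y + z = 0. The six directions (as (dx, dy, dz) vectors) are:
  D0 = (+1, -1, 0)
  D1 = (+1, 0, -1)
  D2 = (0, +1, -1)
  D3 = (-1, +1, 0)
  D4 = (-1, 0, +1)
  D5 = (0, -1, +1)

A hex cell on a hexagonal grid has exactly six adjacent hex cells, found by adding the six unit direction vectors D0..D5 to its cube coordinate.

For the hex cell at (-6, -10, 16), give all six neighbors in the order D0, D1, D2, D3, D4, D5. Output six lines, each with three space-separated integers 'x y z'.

Answer: -5 -11 16
-5 -10 15
-6 -9 15
-7 -9 16
-7 -10 17
-6 -11 17

Derivation:
Center: (-6, -10, 16). Add each direction:
  D0: (-6, -10, 16) + (1, -1, 0) = (-5, -11, 16)
  D1: (-6, -10, 16) + (1, 0, -1) = (-5, -10, 15)
  D2: (-6, -10, 16) + (0, 1, -1) = (-6, -9, 15)
  D3: (-6, -10, 16) + (-1, 1, 0) = (-7, -9, 16)
  D4: (-6, -10, 16) + (-1, 0, 1) = (-7, -10, 17)
  D5: (-6, -10, 16) + (0, -1, 1) = (-6, -11, 17)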